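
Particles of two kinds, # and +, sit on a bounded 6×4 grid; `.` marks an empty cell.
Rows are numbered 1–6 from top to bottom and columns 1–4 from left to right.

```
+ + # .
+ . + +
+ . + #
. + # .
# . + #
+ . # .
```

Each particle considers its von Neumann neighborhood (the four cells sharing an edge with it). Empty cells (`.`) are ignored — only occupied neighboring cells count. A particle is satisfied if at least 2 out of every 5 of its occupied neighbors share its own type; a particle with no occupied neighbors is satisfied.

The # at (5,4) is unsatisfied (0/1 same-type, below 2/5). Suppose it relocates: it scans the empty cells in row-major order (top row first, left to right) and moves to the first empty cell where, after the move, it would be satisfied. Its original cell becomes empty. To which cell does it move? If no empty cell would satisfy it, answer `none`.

(1,4)

Vacating (5,4). Empty cells in order:
  (1,4): 1/2 same-type → satisfied — stop here.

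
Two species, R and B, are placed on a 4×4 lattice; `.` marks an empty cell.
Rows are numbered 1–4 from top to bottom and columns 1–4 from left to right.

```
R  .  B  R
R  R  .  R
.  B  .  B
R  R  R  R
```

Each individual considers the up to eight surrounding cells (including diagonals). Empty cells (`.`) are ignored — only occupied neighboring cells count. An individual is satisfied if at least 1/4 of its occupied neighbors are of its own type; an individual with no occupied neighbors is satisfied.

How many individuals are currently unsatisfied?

Row 1: (1,1)R 2/2 ok · (1,3)B 0/3 unhappy · (1,4)R 1/2 ok
Row 2: (2,1)R 2/3 ok · (2,2)R 2/4 ok · (2,4)R 1/3 ok
Row 3: (3,2)B 0/5 unhappy · (3,4)B 0/3 unhappy
Row 4: (4,1)R 1/2 ok · (4,2)R 2/3 ok · (4,3)R 2/4 ok · (4,4)R 1/2 ok
Unsatisfied: (1,3), (3,2), (3,4) — 3 in total.

3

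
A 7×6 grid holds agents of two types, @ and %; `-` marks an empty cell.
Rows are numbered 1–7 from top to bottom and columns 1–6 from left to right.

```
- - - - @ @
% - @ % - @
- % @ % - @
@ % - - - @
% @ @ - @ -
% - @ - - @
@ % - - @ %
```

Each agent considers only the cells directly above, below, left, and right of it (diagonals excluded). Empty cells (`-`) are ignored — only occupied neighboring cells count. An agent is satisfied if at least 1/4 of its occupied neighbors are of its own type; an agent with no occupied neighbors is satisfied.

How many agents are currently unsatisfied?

(1,5)@ 1/1 ok
(1,6)@ 2/2 ok
(2,1)% 0/0 ok
(2,3)@ 1/2 ok
(2,4)% 1/2 ok
(2,6)@ 2/2 ok
(3,2)% 1/2 ok
(3,3)@ 1/3 ok
(3,4)% 1/2 ok
(3,6)@ 2/2 ok
(4,1)@ 0/2 unhappy
(4,2)% 1/3 ok
(4,6)@ 1/1 ok
(5,1)% 1/3 ok
(5,2)@ 1/3 ok
(5,3)@ 2/2 ok
(5,5)@ 0/0 ok
(6,1)% 1/2 ok
(6,3)@ 1/1 ok
(6,6)@ 0/1 unhappy
(7,1)@ 0/2 unhappy
(7,2)% 0/1 unhappy
(7,5)@ 0/1 unhappy
(7,6)% 0/2 unhappy
Unsatisfied: (4,1), (6,6), (7,1), (7,2), (7,5), (7,6) — 6 in total.

6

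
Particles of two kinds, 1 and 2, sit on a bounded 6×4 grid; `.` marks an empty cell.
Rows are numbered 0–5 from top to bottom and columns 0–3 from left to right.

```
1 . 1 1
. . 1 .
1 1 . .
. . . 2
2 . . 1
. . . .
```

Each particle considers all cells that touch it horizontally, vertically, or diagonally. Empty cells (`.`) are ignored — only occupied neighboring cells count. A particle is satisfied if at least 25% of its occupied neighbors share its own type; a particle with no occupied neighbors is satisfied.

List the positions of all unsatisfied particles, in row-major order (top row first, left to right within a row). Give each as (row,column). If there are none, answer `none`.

(0,0)1 0/0 satisfied
(0,2)1 2/2 satisfied
(0,3)1 2/2 satisfied
(1,2)1 3/3 satisfied
(2,0)1 1/1 satisfied
(2,1)1 2/2 satisfied
(3,3)2 0/1 not
(4,0)2 0/0 satisfied
(4,3)1 0/1 not

(3,3), (4,3)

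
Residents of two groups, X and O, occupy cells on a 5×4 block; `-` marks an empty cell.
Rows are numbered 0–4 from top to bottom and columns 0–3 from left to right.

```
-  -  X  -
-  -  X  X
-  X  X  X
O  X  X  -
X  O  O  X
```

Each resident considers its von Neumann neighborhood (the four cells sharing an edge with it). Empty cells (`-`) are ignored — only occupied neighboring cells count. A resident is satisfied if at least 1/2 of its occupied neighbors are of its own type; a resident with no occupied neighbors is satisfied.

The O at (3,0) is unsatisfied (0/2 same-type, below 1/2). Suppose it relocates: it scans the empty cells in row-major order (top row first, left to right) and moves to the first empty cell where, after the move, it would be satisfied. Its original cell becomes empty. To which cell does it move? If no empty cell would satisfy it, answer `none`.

(0,0)

Vacating (3,0). Empty cells in order:
  (0,0): 0/0 same-type → satisfied — stop here.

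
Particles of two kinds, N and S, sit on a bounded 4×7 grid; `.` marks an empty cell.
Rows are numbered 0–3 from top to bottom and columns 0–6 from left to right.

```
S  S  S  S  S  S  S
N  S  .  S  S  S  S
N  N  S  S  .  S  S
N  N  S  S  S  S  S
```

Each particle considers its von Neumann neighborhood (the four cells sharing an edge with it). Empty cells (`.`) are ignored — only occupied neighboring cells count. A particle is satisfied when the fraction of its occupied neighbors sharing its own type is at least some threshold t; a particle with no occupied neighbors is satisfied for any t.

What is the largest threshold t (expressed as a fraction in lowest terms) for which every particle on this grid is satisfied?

1/3

(0,0)S 1/2
(0,1)S 3/3
(0,2)S 2/2
(0,3)S 3/3
(0,4)S 3/3
(0,5)S 3/3
(0,6)S 2/2
(1,0)N 1/3
(1,1)S 1/3
(1,3)S 3/3
(1,4)S 3/3
(1,5)S 4/4
(1,6)S 3/3
(2,0)N 3/3
(2,1)N 2/4
(2,2)S 2/3
(2,3)S 3/3
(2,5)S 3/3
(2,6)S 3/3
(3,0)N 2/2
(3,1)N 2/3
(3,2)S 2/3
(3,3)S 3/3
(3,4)S 2/2
(3,5)S 3/3
(3,6)S 2/2
The smallest same-type fraction is 1/3 at (1,0), which reduces to 1/3. Any threshold above that leaves this particle unsatisfied.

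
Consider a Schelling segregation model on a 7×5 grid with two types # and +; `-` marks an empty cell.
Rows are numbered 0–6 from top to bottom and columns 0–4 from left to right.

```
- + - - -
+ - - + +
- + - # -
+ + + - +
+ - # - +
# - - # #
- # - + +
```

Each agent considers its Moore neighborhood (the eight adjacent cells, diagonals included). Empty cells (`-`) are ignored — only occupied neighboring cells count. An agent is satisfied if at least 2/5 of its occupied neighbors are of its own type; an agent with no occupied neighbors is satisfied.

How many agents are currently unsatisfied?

(0,1)+ 1/1 ✓
(1,0)+ 2/2 ✓
(1,3)+ 1/2 ✓
(1,4)+ 1/2 ✓
(2,1)+ 4/4 ✓
(2,3)# 0/4 ✗
(3,0)+ 3/3 ✓
(3,1)+ 4/5 ✓
(3,2)+ 2/4 ✓
(3,4)+ 1/2 ✓
(4,0)+ 2/3 ✓
(4,2)# 1/3 ✗
(4,4)+ 1/3 ✗
(5,0)# 1/2 ✓
(5,3)# 2/5 ✓
(5,4)# 1/4 ✗
(6,1)# 1/1 ✓
(6,3)+ 1/3 ✗
(6,4)+ 1/3 ✗
Unsatisfied: (2,3), (4,2), (4,4), (5,4), (6,3), (6,4) — 6 in total.

6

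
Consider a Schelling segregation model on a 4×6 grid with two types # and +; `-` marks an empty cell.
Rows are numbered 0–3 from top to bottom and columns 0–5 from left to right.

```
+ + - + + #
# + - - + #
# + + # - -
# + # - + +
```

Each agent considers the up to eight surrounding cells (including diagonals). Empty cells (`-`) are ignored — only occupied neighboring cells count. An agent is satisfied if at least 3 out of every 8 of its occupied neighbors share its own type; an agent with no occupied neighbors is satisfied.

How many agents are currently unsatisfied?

(0,0)+ 2/3 satisfied
(0,1)+ 2/3 satisfied
(0,3)+ 2/2 satisfied
(0,4)+ 2/4 satisfied
(0,5)# 1/3 not
(1,0)# 1/5 not
(1,1)+ 4/6 satisfied
(1,4)+ 2/5 satisfied
(1,5)# 1/3 not
(2,0)# 2/5 satisfied
(2,1)+ 3/7 satisfied
(2,2)+ 3/5 satisfied
(2,3)# 1/4 not
(3,0)# 1/3 not
(3,1)+ 2/5 satisfied
(3,2)# 1/4 not
(3,4)+ 1/2 satisfied
(3,5)+ 1/1 satisfied
Unsatisfied: (0,5), (1,0), (1,5), (2,3), (3,0), (3,2) — 6 in total.

6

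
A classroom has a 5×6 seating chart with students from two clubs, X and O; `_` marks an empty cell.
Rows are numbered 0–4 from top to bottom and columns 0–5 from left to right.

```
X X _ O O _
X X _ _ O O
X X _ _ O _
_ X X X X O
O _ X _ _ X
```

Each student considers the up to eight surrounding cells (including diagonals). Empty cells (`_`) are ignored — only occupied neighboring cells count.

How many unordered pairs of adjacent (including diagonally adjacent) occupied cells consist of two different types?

Scan each occupied cell's neighbors to the right and below (and the two forward diagonals) so each pair is counted once.
Row 0: X(0,0)–X(0,1)= X(0,0)–X(1,0)= X(0,0)–X(1,1)= X(0,1)–X(1,1)= X(0,1)–X(1,0)= O(0,3)–O(0,4)= O(0,3)–O(1,4)= O(0,4)–O(1,4)= O(0,4)–O(1,5)=  → 0/9 unlike.
Row 1: X(1,0)–X(1,1)= X(1,0)–X(2,0)= X(1,0)–X(2,1)= X(1,1)–X(2,1)= X(1,1)–X(2,0)= O(1,4)–O(1,5)= O(1,4)–O(2,4)= O(1,5)–O(2,4)=  → 0/8 unlike.
Row 2: X(2,0)–X(2,1)= X(2,0)–X(3,1)= X(2,1)–X(3,1)= X(2,1)–X(3,2)= O(2,4)–X(3,4)≠ O(2,4)–O(3,5)= O(2,4)–X(3,3)≠  → 2/7 unlike.
Row 3: X(3,1)–X(3,2)= X(3,1)–X(4,2)= X(3,1)–O(4,0)≠ X(3,2)–X(3,3)= X(3,2)–X(4,2)= X(3,3)–X(3,4)= X(3,3)–X(4,2)= X(3,4)–O(3,5)≠ X(3,4)–X(4,5)= O(3,5)–X(4,5)≠  → 3/10 unlike.
Total adjacent occupied pairs: 34; unlike-type pairs: 5.

5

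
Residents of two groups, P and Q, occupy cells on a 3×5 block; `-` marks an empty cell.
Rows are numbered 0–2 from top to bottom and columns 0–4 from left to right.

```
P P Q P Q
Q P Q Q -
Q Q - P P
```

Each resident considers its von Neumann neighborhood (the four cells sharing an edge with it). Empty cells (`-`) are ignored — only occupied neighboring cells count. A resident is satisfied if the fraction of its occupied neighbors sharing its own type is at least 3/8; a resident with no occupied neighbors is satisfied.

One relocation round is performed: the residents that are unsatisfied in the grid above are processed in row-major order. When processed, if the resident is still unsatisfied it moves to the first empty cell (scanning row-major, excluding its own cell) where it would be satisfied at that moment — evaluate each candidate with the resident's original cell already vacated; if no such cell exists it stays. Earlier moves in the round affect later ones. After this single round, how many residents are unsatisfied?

Initially unsatisfied (in order): (0,2), (0,3), (0,4), (1,0), (1,1), (1,3).
  (0,2) → (1,4).
  (0,3) → (0,2).
  (0,4): now satisfied by earlier moves; stays.
  (1,0) → (0,3).
  (1,1) → (1,0).
  (1,3): now satisfied by earlier moves; stays.
Resulting grid:
P P P Q Q
P - Q Q Q
Q Q - P P
Unsatisfied now: (0,2).

1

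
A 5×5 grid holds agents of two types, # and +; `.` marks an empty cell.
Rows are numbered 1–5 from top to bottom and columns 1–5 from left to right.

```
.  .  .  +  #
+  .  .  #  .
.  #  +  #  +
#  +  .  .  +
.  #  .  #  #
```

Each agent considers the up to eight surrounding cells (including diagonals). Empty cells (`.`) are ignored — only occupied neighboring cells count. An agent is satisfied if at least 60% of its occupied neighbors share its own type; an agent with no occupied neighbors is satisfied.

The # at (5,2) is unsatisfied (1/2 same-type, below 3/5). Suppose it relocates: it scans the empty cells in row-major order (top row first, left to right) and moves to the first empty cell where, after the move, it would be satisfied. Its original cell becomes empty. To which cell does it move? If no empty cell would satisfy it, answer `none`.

(2,3)

Vacating (5,2). Empty cells in order:
  (1,1): 0/1 same-type → still unsatisfied.
  (1,2): 0/1 same-type → still unsatisfied.
  (1,3): 1/2 same-type → still unsatisfied.
  (2,2): 1/3 same-type → still unsatisfied.
  (2,3): 3/5 same-type → satisfied — stop here.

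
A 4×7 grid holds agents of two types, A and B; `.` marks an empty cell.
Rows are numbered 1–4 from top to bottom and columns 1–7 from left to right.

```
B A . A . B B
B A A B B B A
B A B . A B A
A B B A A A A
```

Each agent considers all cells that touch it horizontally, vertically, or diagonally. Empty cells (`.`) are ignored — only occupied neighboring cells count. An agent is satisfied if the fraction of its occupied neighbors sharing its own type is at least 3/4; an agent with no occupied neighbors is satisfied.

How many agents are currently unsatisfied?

22

Row 1: (1,1)B 1/3 not · (1,2)A 2/4 not · (1,4)A 1/3 not · (1,6)B 3/4 satisfied · (1,7)B 2/3 not
Row 2: (2,1)B 2/5 not · (2,2)A 3/7 not · (2,3)A 4/6 not · (2,4)B 2/5 not · (2,5)B 4/6 not · (2,6)B 4/7 not · (2,7)A 1/5 not
Row 3: (3,1)B 2/5 not · (3,2)A 3/8 not · (3,3)B 3/7 not · (3,5)A 3/7 not · (3,6)B 2/8 not · (3,7)A 3/5 not
Row 4: (4,1)A 1/3 not · (4,2)B 3/5 not · (4,3)B 2/4 not · (4,4)A 2/4 not · (4,5)A 3/4 satisfied · (4,6)A 4/5 satisfied · (4,7)A 2/3 not
Unsatisfied: (1,1), (1,2), (1,4), (1,7), (2,1), (2,2), (2,3), (2,4), (2,5), (2,6), (2,7), (3,1), (3,2), (3,3), (3,5), (3,6), (3,7), (4,1), (4,2), (4,3), (4,4), (4,7) — 22 in total.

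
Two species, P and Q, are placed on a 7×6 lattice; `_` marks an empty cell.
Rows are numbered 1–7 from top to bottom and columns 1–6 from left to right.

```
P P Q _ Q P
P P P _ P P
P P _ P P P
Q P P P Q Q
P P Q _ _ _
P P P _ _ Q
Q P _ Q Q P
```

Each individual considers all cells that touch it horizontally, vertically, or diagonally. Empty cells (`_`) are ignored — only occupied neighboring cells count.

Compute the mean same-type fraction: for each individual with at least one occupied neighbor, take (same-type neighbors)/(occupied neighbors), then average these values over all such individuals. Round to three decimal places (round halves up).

0.586

Row 1: (1,1)P 3/3 · (1,2)P 4/5 · (1,3)Q 0/3 · (1,5)Q 0/3 · (1,6)P 2/3
Row 2: (2,1)P 5/5 · (2,2)P 6/7 · (2,3)P 4/5 · (2,5)P 5/6 · (2,6)P 4/5
Row 3: (3,1)P 4/5 · (3,2)P 6/7 · (3,4)P 5/6 · (3,5)P 5/7 · (3,6)P 3/5
Row 4: (4,1)Q 0/5 · (4,2)P 5/7 · (4,3)P 5/6 · (4,4)P 3/5 · (4,5)Q 1/5 · (4,6)Q 1/3
Row 5: (5,1)P 4/5 · (5,2)P 6/8 · (5,3)Q 0/6
Row 6: (6,1)P 4/5 · (6,2)P 5/7 · (6,3)P 3/5 · (6,6)Q 1/2
Row 7: (7,1)Q 0/3 · (7,2)P 3/4 · (7,4)Q 1/2 · (7,5)Q 2/3 · (7,6)P 0/2
Sum over 33 individuals: 3/3 + 4/5 + 0/3 + 0/3 + 2/3 + 5/5 + 6/7 + 4/5 + 5/6 + 4/5 + 4/5 + 6/7 + 5/6 + 5/7 + 3/5 + 0/5 + 5/7 + 5/6 + 3/5 + 1/5 + 1/3 + 4/5 + 6/8 + 0/6 + 4/5 + 5/7 + 3/5 + 1/2 + 0/3 + 3/4 + 1/2 + 2/3 + 0/2 = 2029/105; mean = 2029/105 ÷ 33 = 2029/3465 = 0.585569… → 0.586.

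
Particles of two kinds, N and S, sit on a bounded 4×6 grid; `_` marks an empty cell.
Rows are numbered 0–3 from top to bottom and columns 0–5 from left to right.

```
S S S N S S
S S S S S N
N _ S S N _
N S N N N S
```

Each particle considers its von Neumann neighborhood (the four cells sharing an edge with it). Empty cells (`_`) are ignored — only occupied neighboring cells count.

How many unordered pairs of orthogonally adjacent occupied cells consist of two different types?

13

Scan each occupied cell's neighbors to the right and below so each pair is counted once.
Row 0: S(0,0)–S(0,1)= S(0,0)–S(1,0)= S(0,1)–S(0,2)= S(0,1)–S(1,1)= S(0,2)–N(0,3)≠ S(0,2)–S(1,2)= N(0,3)–S(0,4)≠ N(0,3)–S(1,3)≠ S(0,4)–S(0,5)= S(0,4)–S(1,4)= S(0,5)–N(1,5)≠  → 4/11 unlike.
Row 1: S(1,0)–S(1,1)= S(1,0)–N(2,0)≠ S(1,1)–S(1,2)= S(1,2)–S(1,3)= S(1,2)–S(2,2)= S(1,3)–S(1,4)= S(1,3)–S(2,3)= S(1,4)–N(1,5)≠ S(1,4)–N(2,4)≠  → 3/9 unlike.
Row 2: N(2,0)–N(3,0)= S(2,2)–S(2,3)= S(2,2)–N(3,2)≠ S(2,3)–N(2,4)≠ S(2,3)–N(3,3)≠ N(2,4)–N(3,4)=  → 3/6 unlike.
Row 3: N(3,0)–S(3,1)≠ S(3,1)–N(3,2)≠ N(3,2)–N(3,3)= N(3,3)–N(3,4)= N(3,4)–S(3,5)≠  → 3/5 unlike.
Total adjacent occupied pairs: 31; unlike-type pairs: 13.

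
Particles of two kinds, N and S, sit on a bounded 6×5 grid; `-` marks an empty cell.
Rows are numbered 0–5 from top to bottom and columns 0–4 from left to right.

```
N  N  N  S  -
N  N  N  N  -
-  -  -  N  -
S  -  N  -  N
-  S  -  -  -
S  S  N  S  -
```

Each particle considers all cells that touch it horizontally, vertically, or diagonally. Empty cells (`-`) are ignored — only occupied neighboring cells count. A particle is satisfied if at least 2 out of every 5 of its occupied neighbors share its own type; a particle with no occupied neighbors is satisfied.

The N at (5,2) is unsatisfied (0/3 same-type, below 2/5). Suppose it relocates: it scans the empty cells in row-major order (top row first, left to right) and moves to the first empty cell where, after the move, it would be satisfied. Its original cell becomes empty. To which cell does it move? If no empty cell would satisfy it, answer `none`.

Vacating (5,2). Empty cells in order:
  (0,4): 1/2 same-type → satisfied — stop here.

(0,4)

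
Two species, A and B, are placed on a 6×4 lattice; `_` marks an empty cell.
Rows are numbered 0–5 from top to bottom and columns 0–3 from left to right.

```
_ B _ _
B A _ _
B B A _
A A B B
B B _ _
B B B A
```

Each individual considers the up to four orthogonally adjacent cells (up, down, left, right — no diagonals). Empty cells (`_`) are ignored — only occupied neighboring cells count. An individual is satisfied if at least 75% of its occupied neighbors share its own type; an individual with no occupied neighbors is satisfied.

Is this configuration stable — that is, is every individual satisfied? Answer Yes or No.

(0,1)B 0/1 not
(1,0)B 1/2 not
(1,1)A 0/3 not
(2,0)B 2/3 not
(2,1)B 1/4 not
(2,2)A 0/2 not
(3,0)A 1/3 not
(3,1)A 1/4 not
(3,2)B 1/3 not
(3,3)B 1/1 satisfied
(4,0)B 2/3 not
(4,1)B 2/3 not
(5,0)B 2/2 satisfied
(5,1)B 3/3 satisfied
(5,2)B 1/2 not
(5,3)A 0/1 not
For instance (0,1) has only 0/1 same-type neighbors, below 3/4.

No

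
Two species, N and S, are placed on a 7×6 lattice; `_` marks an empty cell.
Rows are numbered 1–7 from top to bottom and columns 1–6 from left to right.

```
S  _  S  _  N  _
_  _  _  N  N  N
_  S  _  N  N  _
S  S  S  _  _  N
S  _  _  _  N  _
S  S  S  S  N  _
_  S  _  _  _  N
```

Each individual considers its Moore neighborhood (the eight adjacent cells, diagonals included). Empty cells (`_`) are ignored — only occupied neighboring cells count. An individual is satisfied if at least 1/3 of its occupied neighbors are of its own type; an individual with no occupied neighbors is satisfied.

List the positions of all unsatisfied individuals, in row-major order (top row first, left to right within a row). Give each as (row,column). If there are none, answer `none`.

(1,1)S 0/0 ✓
(1,3)S 0/1 ✗
(1,5)N 3/3 ✓
(2,4)N 4/5 ✓
(2,5)N 5/5 ✓
(2,6)N 3/3 ✓
(3,2)S 3/3 ✓
(3,4)N 3/4 ✓
(3,5)N 5/5 ✓
(4,1)S 3/3 ✓
(4,2)S 4/4 ✓
(4,3)S 2/3 ✓
(4,6)N 2/2 ✓
(5,1)S 4/4 ✓
(5,5)N 2/3 ✓
(6,1)S 3/3 ✓
(6,2)S 4/4 ✓
(6,3)S 3/3 ✓
(6,4)S 1/3 ✓
(6,5)N 2/3 ✓
(7,2)S 3/3 ✓
(7,6)N 1/1 ✓

(1,3)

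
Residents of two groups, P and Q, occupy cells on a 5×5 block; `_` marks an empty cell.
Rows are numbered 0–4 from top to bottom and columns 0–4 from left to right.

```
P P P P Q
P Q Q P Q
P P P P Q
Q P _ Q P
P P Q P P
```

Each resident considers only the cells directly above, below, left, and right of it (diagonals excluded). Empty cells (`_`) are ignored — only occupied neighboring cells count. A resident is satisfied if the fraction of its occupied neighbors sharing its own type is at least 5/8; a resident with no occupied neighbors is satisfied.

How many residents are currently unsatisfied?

(0,0)P 2/2 ok
(0,1)P 2/3 ok
(0,2)P 2/3 ok
(0,3)P 2/3 ok
(0,4)Q 1/2 unhappy
(1,0)P 2/3 ok
(1,1)Q 1/4 unhappy
(1,2)Q 1/4 unhappy
(1,3)P 2/4 unhappy
(1,4)Q 2/3 ok
(2,0)P 2/3 ok
(2,1)P 3/4 ok
(2,2)P 2/3 ok
(2,3)P 2/4 unhappy
(2,4)Q 1/3 unhappy
(3,0)Q 0/3 unhappy
(3,1)P 2/3 ok
(3,3)Q 0/3 unhappy
(3,4)P 1/3 unhappy
(4,0)P 1/2 unhappy
(4,1)P 2/3 ok
(4,2)Q 0/2 unhappy
(4,3)P 1/3 unhappy
(4,4)P 2/2 ok
Unsatisfied: (0,4), (1,1), (1,2), (1,3), (2,3), (2,4), (3,0), (3,3), (3,4), (4,0), (4,2), (4,3) — 12 in total.

12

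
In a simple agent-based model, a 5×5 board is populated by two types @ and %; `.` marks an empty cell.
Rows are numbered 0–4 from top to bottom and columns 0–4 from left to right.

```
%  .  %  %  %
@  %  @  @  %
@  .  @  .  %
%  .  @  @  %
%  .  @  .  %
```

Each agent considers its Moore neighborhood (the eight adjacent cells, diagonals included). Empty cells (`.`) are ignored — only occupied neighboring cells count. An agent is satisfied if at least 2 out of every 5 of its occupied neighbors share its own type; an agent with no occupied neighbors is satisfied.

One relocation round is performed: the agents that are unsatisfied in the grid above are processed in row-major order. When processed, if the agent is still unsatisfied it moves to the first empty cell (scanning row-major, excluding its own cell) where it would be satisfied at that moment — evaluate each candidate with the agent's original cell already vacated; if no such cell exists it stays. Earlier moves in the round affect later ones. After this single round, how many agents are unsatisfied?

1

Initially unsatisfied (in order): (1,0), (1,1), (1,3), (2,0).
  (1,0) → (2,1).
  (1,1) → (0,1).
  (1,3) → (1,0).
  (2,0): now satisfied by earlier moves; stays.
Resulting grid:
% % % % %
@ . @ . %
@ @ @ . %
% . @ @ %
% . @ . %
Unsatisfied now: (3,0).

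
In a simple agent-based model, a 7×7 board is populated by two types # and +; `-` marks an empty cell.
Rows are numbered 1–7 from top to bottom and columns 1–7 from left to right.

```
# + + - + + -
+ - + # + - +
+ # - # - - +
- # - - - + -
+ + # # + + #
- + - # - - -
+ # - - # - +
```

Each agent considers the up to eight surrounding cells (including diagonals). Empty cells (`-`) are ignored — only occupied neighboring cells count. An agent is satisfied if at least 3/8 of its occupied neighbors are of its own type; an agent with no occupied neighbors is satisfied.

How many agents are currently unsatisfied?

7

(1,1)# 0/2 unhappy
(1,2)+ 3/4 ok
(1,3)+ 2/3 ok
(1,5)+ 2/3 ok
(1,6)+ 3/3 ok
(2,1)+ 2/4 ok
(2,3)+ 2/5 ok
(2,4)# 1/5 unhappy
(2,5)+ 2/4 ok
(2,7)+ 2/2 ok
(3,1)+ 1/3 unhappy
(3,2)# 1/4 unhappy
(3,4)# 1/3 unhappy
(3,7)+ 2/2 ok
(4,2)# 2/5 ok
(4,6)+ 3/4 ok
(5,1)+ 2/3 ok
(5,2)+ 2/4 ok
(5,3)# 3/5 ok
(5,4)# 2/3 ok
(5,5)+ 2/4 ok
(5,6)+ 2/3 ok
(5,7)# 0/2 unhappy
(6,2)+ 3/5 ok
(6,4)# 3/4 ok
(7,1)+ 1/2 ok
(7,2)# 0/2 unhappy
(7,5)# 1/1 ok
(7,7)+ 0/0 ok
Unsatisfied: (1,1), (2,4), (3,1), (3,2), (3,4), (5,7), (7,2) — 7 in total.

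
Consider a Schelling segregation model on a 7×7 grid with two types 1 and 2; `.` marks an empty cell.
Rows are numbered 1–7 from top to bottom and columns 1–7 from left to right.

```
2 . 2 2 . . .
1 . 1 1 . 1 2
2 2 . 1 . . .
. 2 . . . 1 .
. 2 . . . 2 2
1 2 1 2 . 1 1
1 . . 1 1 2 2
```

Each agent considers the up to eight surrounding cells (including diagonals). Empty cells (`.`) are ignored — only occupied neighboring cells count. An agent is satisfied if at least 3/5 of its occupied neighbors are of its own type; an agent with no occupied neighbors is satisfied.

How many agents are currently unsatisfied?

23

(1,1)2 0/1 ✗
(1,3)2 1/3 ✗
(1,4)2 1/3 ✗
(2,1)1 0/3 ✗
(2,3)1 2/5 ✗
(2,4)1 2/4 ✗
(2,6)1 0/1 ✗
(2,7)2 0/1 ✗
(3,1)2 2/3 ✓
(3,2)2 2/4 ✗
(3,4)1 2/2 ✓
(4,2)2 3/3 ✓
(4,6)1 0/2 ✗
(5,2)2 2/4 ✗
(5,6)2 1/4 ✗
(5,7)2 1/4 ✗
(6,1)1 1/3 ✗
(6,2)2 1/4 ✗
(6,3)1 1/4 ✗
(6,4)2 0/3 ✗
(6,6)1 2/6 ✗
(6,7)1 1/5 ✗
(7,1)1 1/2 ✗
(7,4)1 2/3 ✓
(7,5)1 2/4 ✗
(7,6)2 1/4 ✗
(7,7)2 1/3 ✗
Unsatisfied: (1,1), (1,3), (1,4), (2,1), (2,3), (2,4), (2,6), (2,7), (3,2), (4,6), (5,2), (5,6), (5,7), (6,1), (6,2), (6,3), (6,4), (6,6), (6,7), (7,1), (7,5), (7,6), (7,7) — 23 in total.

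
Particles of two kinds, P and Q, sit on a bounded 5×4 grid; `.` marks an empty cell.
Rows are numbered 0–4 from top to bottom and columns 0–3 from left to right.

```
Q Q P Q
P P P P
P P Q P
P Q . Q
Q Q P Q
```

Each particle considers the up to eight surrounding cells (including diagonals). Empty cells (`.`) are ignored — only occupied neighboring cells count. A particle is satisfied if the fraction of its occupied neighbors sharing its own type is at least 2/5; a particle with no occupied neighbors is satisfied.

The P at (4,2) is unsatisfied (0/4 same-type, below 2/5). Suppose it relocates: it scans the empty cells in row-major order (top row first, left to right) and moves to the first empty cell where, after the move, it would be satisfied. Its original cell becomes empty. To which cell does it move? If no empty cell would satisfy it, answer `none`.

Vacating (4,2). Empty cells in order:
  (3,2): 2/7 same-type → still unsatisfied.

none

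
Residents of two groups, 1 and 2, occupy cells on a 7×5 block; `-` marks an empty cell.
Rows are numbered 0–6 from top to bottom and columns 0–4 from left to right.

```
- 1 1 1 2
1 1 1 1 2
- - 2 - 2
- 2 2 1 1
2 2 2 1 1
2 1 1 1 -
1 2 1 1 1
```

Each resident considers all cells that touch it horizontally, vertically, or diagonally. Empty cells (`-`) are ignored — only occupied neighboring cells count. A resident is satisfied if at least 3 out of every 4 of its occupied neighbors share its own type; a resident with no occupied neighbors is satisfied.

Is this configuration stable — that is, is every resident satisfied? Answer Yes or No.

No

(0,1)1 4/4 ✓
(0,2)1 5/5 ✓
(0,3)1 3/5 ✗
(0,4)2 1/3 ✗
(1,0)1 2/2 ✓
(1,1)1 4/5 ✓
(1,2)1 5/6 ✓
(1,3)1 3/7 ✗
(1,4)2 2/4 ✗
(2,2)2 2/6 ✗
(2,4)2 1/4 ✗
(3,1)2 5/5 ✓
(3,2)2 4/6 ✗
(3,3)1 3/7 ✗
(3,4)1 3/4 ✓
(4,0)2 3/4 ✓
(4,1)2 5/7 ✗
(4,2)2 3/8 ✗
(4,3)1 5/7 ✗
(4,4)1 4/4 ✓
(5,0)2 3/5 ✗
(5,1)1 3/8 ✗
(5,2)1 5/8 ✗
(5,3)1 6/7 ✓
(6,0)1 1/3 ✗
(6,1)2 1/5 ✗
(6,2)1 4/5 ✓
(6,3)1 4/4 ✓
(6,4)1 2/2 ✓
For instance (0,3) has only 3/5 same-type neighbors, below 3/4.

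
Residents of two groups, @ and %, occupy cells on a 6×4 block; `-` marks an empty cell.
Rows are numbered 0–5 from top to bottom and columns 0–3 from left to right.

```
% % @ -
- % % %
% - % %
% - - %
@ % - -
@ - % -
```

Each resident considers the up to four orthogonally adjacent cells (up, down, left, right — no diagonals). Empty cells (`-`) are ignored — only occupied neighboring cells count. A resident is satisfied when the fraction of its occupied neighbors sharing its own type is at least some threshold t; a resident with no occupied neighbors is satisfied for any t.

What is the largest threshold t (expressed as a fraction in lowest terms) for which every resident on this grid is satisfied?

0/1

Row 0: (0,0)% 1/1 · (0,1)% 2/3 · (0,2)@ 0/2
Row 1: (1,1)% 2/2 · (1,2)% 3/4 · (1,3)% 2/2
Row 2: (2,0)% 1/1 · (2,2)% 2/2 · (2,3)% 3/3
Row 3: (3,0)% 1/2 · (3,3)% 1/1
Row 4: (4,0)@ 1/3 · (4,1)% 0/1
Row 5: (5,0)@ 1/1 · (5,2)% — no occupied neighbors
The smallest same-type fraction is 0/2 at (0,2), which reduces to 0/1. Any threshold above that leaves this resident unsatisfied.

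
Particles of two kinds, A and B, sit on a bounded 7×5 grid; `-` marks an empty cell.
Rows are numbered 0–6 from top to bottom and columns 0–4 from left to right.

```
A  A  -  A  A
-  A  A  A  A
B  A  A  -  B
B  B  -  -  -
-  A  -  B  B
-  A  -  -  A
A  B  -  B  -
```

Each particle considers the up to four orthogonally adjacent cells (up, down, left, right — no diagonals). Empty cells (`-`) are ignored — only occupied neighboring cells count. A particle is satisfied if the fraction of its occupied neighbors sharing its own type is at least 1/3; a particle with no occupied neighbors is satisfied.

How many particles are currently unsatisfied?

4

Row 0: (0,0)A 1/1 satisfied · (0,1)A 2/2 satisfied · (0,3)A 2/2 satisfied · (0,4)A 2/2 satisfied
Row 1: (1,1)A 3/3 satisfied · (1,2)A 3/3 satisfied · (1,3)A 3/3 satisfied · (1,4)A 2/3 satisfied
Row 2: (2,0)B 1/2 satisfied · (2,1)A 2/4 satisfied · (2,2)A 2/2 satisfied · (2,4)B 0/1 not
Row 3: (3,0)B 2/2 satisfied · (3,1)B 1/3 satisfied
Row 4: (4,1)A 1/2 satisfied · (4,3)B 1/1 satisfied · (4,4)B 1/2 satisfied
Row 5: (5,1)A 1/2 satisfied · (5,4)A 0/1 not
Row 6: (6,0)A 0/1 not · (6,1)B 0/2 not · (6,3)B 0/0 satisfied
Unsatisfied: (2,4), (5,4), (6,0), (6,1) — 4 in total.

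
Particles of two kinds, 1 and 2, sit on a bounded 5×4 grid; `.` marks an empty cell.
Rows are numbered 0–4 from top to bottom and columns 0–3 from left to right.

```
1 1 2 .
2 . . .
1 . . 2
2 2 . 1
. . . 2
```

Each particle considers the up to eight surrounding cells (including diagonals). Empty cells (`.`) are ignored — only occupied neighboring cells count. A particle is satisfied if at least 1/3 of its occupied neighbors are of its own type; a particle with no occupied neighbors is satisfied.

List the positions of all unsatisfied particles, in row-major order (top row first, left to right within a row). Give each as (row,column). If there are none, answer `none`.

(0,2), (1,0), (2,0), (2,3), (3,3), (4,3)

Row 0: (0,0)1 1/2 ✓ · (0,1)1 1/3 ✓ · (0,2)2 0/1 ✗
Row 1: (1,0)2 0/3 ✗
Row 2: (2,0)1 0/3 ✗ · (2,3)2 0/1 ✗
Row 3: (3,0)2 1/2 ✓ · (3,1)2 1/2 ✓ · (3,3)1 0/2 ✗
Row 4: (4,3)2 0/1 ✗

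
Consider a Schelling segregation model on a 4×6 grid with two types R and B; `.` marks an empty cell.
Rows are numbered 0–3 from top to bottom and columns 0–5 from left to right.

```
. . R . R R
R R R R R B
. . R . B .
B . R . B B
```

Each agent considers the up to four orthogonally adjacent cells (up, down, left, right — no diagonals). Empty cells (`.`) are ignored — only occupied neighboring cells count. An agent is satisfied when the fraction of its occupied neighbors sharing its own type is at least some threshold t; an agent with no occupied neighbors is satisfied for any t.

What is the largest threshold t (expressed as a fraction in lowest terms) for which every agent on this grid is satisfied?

0/1

Row 0: (0,2)R 1/1 · (0,4)R 2/2 · (0,5)R 1/2
Row 1: (1,0)R 1/1 · (1,1)R 2/2 · (1,2)R 4/4 · (1,3)R 2/2 · (1,4)R 2/4 · (1,5)B 0/2
Row 2: (2,2)R 2/2 · (2,4)B 1/2
Row 3: (3,0)B — no occupied neighbors · (3,2)R 1/1 · (3,4)B 2/2 · (3,5)B 1/1
The smallest same-type fraction is 0/2 at (1,5), which reduces to 0/1. Any threshold above that leaves this agent unsatisfied.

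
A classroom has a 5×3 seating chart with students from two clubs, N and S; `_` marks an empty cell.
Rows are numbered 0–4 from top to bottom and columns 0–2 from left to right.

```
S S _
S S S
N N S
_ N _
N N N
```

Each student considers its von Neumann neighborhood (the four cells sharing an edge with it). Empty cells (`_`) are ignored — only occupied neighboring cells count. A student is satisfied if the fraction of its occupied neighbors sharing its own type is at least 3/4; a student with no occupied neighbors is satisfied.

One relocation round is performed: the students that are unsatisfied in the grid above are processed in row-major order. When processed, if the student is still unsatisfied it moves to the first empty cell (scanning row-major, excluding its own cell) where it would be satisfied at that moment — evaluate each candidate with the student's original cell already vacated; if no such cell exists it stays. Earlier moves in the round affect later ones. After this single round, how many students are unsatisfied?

Initially unsatisfied (in order): (1,0), (2,0), (2,1), (2,2).
  (1,0) → (0,2).
  (2,0): now satisfied by earlier moves; stays.
  (2,1) → (3,0).
  (2,2): now satisfied by earlier moves; stays.
Resulting grid:
S S S
_ S S
N _ S
N N _
N N N
All satisfied now.

0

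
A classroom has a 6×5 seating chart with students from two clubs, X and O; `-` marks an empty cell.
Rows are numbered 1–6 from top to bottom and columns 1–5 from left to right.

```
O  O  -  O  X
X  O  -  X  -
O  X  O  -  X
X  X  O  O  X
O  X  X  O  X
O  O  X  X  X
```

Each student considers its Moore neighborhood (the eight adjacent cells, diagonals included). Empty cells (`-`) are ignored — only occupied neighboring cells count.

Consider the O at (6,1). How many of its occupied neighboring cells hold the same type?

2

Occupied neighbors of (6,1): (5,1)=O, (5,2)=X, (6,2)=O.
Same type (O): 2 of 3.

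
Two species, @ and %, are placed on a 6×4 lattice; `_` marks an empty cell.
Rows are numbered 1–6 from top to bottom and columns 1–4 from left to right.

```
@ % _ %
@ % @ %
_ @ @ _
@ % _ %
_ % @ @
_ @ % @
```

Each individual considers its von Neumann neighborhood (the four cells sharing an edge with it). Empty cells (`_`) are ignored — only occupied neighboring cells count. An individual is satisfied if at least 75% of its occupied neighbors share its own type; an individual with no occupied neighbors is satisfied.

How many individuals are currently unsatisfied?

16

(1,1)@ 1/2 unhappy
(1,2)% 1/2 unhappy
(1,4)% 1/1 ok
(2,1)@ 1/2 unhappy
(2,2)% 1/4 unhappy
(2,3)@ 1/3 unhappy
(2,4)% 1/2 unhappy
(3,2)@ 1/3 unhappy
(3,3)@ 2/2 ok
(4,1)@ 0/1 unhappy
(4,2)% 1/3 unhappy
(4,4)% 0/1 unhappy
(5,2)% 1/3 unhappy
(5,3)@ 1/3 unhappy
(5,4)@ 2/3 unhappy
(6,2)@ 0/2 unhappy
(6,3)% 0/3 unhappy
(6,4)@ 1/2 unhappy
Unsatisfied: (1,1), (1,2), (2,1), (2,2), (2,3), (2,4), (3,2), (4,1), (4,2), (4,4), (5,2), (5,3), (5,4), (6,2), (6,3), (6,4) — 16 in total.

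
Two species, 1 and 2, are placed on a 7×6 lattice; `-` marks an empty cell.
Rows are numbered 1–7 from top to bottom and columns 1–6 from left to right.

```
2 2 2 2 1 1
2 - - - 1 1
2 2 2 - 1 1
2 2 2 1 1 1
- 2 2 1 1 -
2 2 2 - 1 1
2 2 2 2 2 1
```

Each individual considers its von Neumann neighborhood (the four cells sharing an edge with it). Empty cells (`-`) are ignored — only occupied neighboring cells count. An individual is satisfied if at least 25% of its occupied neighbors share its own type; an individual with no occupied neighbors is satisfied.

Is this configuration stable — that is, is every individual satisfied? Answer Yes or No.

Row 1: (1,1)2 2/2 satisfied · (1,2)2 2/2 satisfied · (1,3)2 2/2 satisfied · (1,4)2 1/2 satisfied · (1,5)1 2/3 satisfied · (1,6)1 2/2 satisfied
Row 2: (2,1)2 2/2 satisfied · (2,5)1 3/3 satisfied · (2,6)1 3/3 satisfied
Row 3: (3,1)2 3/3 satisfied · (3,2)2 3/3 satisfied · (3,3)2 2/2 satisfied · (3,5)1 3/3 satisfied · (3,6)1 3/3 satisfied
Row 4: (4,1)2 2/2 satisfied · (4,2)2 4/4 satisfied · (4,3)2 3/4 satisfied · (4,4)1 2/3 satisfied · (4,5)1 4/4 satisfied · (4,6)1 2/2 satisfied
Row 5: (5,2)2 3/3 satisfied · (5,3)2 3/4 satisfied · (5,4)1 2/3 satisfied · (5,5)1 3/3 satisfied
Row 6: (6,1)2 2/2 satisfied · (6,2)2 4/4 satisfied · (6,3)2 3/3 satisfied · (6,5)1 2/3 satisfied · (6,6)1 2/2 satisfied
Row 7: (7,1)2 2/2 satisfied · (7,2)2 3/3 satisfied · (7,3)2 3/3 satisfied · (7,4)2 2/2 satisfied · (7,5)2 1/3 satisfied · (7,6)1 1/2 satisfied
All meet the threshold, so the configuration is stable.

Yes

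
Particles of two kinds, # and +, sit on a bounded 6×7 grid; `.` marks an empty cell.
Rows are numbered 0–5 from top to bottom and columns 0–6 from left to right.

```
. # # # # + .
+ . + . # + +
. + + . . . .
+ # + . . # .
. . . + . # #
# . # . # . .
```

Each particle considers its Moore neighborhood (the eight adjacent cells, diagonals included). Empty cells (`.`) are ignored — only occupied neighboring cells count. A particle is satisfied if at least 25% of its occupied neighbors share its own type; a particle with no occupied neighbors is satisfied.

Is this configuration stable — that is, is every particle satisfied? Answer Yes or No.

No

(0,1)# 1/3 ok
(0,2)# 2/3 ok
(0,3)# 3/4 ok
(0,4)# 2/4 ok
(0,5)+ 2/4 ok
(1,0)+ 1/2 ok
(1,2)+ 2/5 ok
(1,4)# 2/4 ok
(1,5)+ 2/4 ok
(1,6)+ 2/2 ok
(2,1)+ 5/6 ok
(2,2)+ 3/4 ok
(3,0)+ 1/2 ok
(3,1)# 0/4 unhappy
(3,2)+ 3/4 ok
(3,5)# 2/2 ok
(4,3)+ 1/3 ok
(4,5)# 3/3 ok
(4,6)# 2/2 ok
(5,0)# 0/0 ok
(5,2)# 0/1 unhappy
(5,4)# 1/2 ok
For instance (3,1) has only 0/4 same-type neighbors, below 1/4.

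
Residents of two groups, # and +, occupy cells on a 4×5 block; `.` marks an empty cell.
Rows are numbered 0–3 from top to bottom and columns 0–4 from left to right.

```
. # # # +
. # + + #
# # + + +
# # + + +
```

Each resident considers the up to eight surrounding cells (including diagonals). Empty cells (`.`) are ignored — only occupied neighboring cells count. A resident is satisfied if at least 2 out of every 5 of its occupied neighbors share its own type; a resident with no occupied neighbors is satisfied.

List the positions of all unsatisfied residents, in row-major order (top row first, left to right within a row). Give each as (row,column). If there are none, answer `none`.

(0,4), (1,2), (1,4)

Row 0: (0,1)# 2/3 satisfied · (0,2)# 3/5 satisfied · (0,3)# 2/5 satisfied · (0,4)+ 1/3 not
Row 1: (1,1)# 4/6 satisfied · (1,2)+ 3/8 not · (1,3)+ 5/8 satisfied · (1,4)# 1/5 not
Row 2: (2,0)# 4/4 satisfied · (2,1)# 4/7 satisfied · (2,2)+ 5/8 satisfied · (2,3)+ 7/8 satisfied · (2,4)+ 4/5 satisfied
Row 3: (3,0)# 3/3 satisfied · (3,1)# 3/5 satisfied · (3,2)+ 3/5 satisfied · (3,3)+ 5/5 satisfied · (3,4)+ 3/3 satisfied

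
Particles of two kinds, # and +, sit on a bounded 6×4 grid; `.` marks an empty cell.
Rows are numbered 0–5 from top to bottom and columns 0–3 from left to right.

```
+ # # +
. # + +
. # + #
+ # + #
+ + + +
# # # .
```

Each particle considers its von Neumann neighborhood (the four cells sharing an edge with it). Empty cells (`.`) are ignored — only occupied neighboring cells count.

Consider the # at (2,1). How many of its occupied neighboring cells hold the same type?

2

Occupied neighbors of (2,1): (1,1)=#, (3,1)=#, (2,2)=+.
Same type (#): 2 of 3.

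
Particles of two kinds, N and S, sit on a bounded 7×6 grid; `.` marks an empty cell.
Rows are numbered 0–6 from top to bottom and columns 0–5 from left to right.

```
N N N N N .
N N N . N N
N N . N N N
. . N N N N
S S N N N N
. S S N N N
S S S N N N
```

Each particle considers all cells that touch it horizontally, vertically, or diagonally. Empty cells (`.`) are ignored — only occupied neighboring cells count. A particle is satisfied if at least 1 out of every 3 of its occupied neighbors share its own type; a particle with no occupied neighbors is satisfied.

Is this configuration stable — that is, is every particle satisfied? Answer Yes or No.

Yes

Row 0: (0,0)N 3/3 ok · (0,1)N 5/5 ok · (0,2)N 4/4 ok · (0,3)N 4/4 ok · (0,4)N 3/3 ok
Row 1: (1,0)N 5/5 ok · (1,1)N 7/7 ok · (1,2)N 6/6 ok · (1,4)N 6/6 ok · (1,5)N 4/4 ok
Row 2: (2,0)N 3/3 ok · (2,1)N 5/5 ok · (2,3)N 6/6 ok · (2,4)N 7/7 ok · (2,5)N 5/5 ok
Row 3: (3,2)N 5/6 ok · (3,3)N 7/7 ok · (3,4)N 8/8 ok · (3,5)N 5/5 ok
Row 4: (4,0)S 2/2 ok · (4,1)S 3/5 ok · (4,2)N 4/7 ok · (4,3)N 7/8 ok · (4,4)N 8/8 ok · (4,5)N 5/5 ok
Row 5: (5,1)S 6/7 ok · (5,2)S 4/8 ok · (5,3)N 6/8 ok · (5,4)N 8/8 ok · (5,5)N 5/5 ok
Row 6: (6,0)S 2/2 ok · (6,1)S 4/4 ok · (6,2)S 3/5 ok · (6,3)N 3/5 ok · (6,4)N 5/5 ok · (6,5)N 3/3 ok
All meet the threshold, so the configuration is stable.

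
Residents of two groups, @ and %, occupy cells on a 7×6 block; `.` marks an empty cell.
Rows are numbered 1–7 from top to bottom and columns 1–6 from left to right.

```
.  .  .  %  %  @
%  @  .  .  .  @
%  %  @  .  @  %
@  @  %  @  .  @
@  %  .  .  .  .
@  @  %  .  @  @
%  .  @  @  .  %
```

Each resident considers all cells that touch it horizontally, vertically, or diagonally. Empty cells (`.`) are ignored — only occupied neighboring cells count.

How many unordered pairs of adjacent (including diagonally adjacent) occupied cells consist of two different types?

Scan each occupied cell's neighbors to the right and below (and the two forward diagonals) so each pair is counted once.
From row 1: 2 unlike of 4 pairs (running 2/4).
From row 2: 4 unlike of 8 pairs (running 6/12).
From row 3: 8 unlike of 14 pairs (running 14/26).
From row 4: 4 unlike of 8 pairs (running 18/34).
From row 5: 3 unlike of 6 pairs (running 21/40).
From row 6: 7 unlike of 11 pairs (running 28/51).
From row 7: 0 unlike of 1 pairs (running 28/52).
Total adjacent occupied pairs: 52; unlike-type pairs: 28.

28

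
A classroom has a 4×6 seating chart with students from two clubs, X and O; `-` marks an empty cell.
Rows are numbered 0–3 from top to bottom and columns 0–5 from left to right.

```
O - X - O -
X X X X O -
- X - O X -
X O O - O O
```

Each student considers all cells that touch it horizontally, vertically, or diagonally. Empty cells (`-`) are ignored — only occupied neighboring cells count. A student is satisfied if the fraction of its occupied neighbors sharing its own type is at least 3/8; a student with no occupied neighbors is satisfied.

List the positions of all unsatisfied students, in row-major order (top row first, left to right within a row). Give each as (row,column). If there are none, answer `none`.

(0,0), (2,4), (3,1)

Row 0: (0,0)O 0/2 ✗ · (0,2)X 3/3 ✓ · (0,4)O 1/2 ✓
Row 1: (1,0)X 2/3 ✓ · (1,1)X 4/5 ✓ · (1,2)X 4/5 ✓ · (1,3)X 3/6 ✓ · (1,4)O 2/4 ✓
Row 2: (2,1)X 4/6 ✓ · (2,3)O 3/6 ✓ · (2,4)X 1/5 ✗
Row 3: (3,0)X 1/2 ✓ · (3,1)O 1/3 ✗ · (3,2)O 2/3 ✓ · (3,4)O 2/3 ✓ · (3,5)O 1/2 ✓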